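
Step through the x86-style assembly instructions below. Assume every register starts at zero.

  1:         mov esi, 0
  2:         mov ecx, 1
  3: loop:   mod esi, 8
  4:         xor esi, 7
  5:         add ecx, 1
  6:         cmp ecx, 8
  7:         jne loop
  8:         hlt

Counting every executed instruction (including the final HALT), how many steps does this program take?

38

after mov esi, 0: esi=0
after mov ecx, 1: ecx=1
after mod esi, 8: esi=0%8=0
after xor esi, 7: esi=0^7=7
after add ecx, 1: ecx=1+1=2
cmp ecx, 8  (cmp 2,8)
jne loop: taken
after mod esi, 8: esi=7%8=7
after xor esi, 7: esi=7^7=0
after add ecx, 1: ecx=2+1=3
cmp ecx, 8  (cmp 3,8)
jne loop: taken
after mod esi, 8: esi=0%8=0
after xor esi, 7: esi=0^7=7
after add ecx, 1: ecx=3+1=4
cmp ecx, 8  (cmp 4,8)
jne loop: taken
after mod esi, 8: esi=7%8=7
after xor esi, 7: esi=7^7=0
after add ecx, 1: ecx=4+1=5
cmp ecx, 8  (cmp 5,8)
jne loop: taken
after mod esi, 8: esi=0%8=0
after xor esi, 7: esi=0^7=7
after add ecx, 1: ecx=5+1=6
cmp ecx, 8  (cmp 6,8)
jne loop: taken
after mod esi, 8: esi=7%8=7
after xor esi, 7: esi=7^7=0
after add ecx, 1: ecx=6+1=7
cmp ecx, 8  (cmp 7,8)
jne loop: taken
after mod esi, 8: esi=0%8=0
after xor esi, 7: esi=0^7=7
after add ecx, 1: ecx=7+1=8
cmp ecx, 8  (cmp 8,8)
jne loop: not taken
halt.
Total executed instructions: 38.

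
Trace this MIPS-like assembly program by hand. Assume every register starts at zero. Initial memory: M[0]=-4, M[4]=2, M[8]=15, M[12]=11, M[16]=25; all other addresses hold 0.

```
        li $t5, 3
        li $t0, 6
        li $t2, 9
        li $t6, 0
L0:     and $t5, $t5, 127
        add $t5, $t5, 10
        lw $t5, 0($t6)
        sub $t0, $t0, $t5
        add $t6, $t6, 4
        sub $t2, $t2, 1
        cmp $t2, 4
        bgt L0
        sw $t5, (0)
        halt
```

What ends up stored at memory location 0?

25

li $t5, 3 → $t5=3
li $t0, 6 → $t0=6
li $t2, 9 → $t2=9
li $t6, 0 → $t6=0
and $t5, $t5, 127 → $t5=3&127=3
add $t5, $t5, 10 → $t5=3+10=13
lw $t5, 0($t6) → $t5=M[0]=-4
sub $t0, $t0, $t5 → $t0=6-(-4)=10
add $t6, $t6, 4 → $t6=0+4=4
sub $t2, $t2, 1 → $t2=9-1=8
cmp $t2, 4  (cmp 8,4)
bgt L0: taken
and $t5, $t5, 127 → $t5=(-4)&127=124
add $t5, $t5, 10 → $t5=124+10=134
lw $t5, 0($t6) → $t5=M[4]=2
sub $t0, $t0, $t5 → $t0=10-2=8
add $t6, $t6, 4 → $t6=4+4=8
sub $t2, $t2, 1 → $t2=8-1=7
cmp $t2, 4  (cmp 7,4)
bgt L0: taken
and $t5, $t5, 127 → $t5=2&127=2
add $t5, $t5, 10 → $t5=2+10=12
lw $t5, 0($t6) → $t5=M[8]=15
sub $t0, $t0, $t5 → $t0=8-15=-7
add $t6, $t6, 4 → $t6=8+4=12
sub $t2, $t2, 1 → $t2=7-1=6
cmp $t2, 4  (cmp 6,4)
bgt L0: taken
and $t5, $t5, 127 → $t5=15&127=15
add $t5, $t5, 10 → $t5=15+10=25
lw $t5, 0($t6) → $t5=M[12]=11
sub $t0, $t0, $t5 → $t0=(-7)-11=-18
add $t6, $t6, 4 → $t6=12+4=16
sub $t2, $t2, 1 → $t2=6-1=5
cmp $t2, 4  (cmp 5,4)
bgt L0: taken
and $t5, $t5, 127 → $t5=11&127=11
add $t5, $t5, 10 → $t5=11+10=21
lw $t5, 0($t6) → $t5=M[16]=25
sub $t0, $t0, $t5 → $t0=(-18)-25=-43
add $t6, $t6, 4 → $t6=16+4=20
sub $t2, $t2, 1 → $t2=5-1=4
cmp $t2, 4  (cmp 4,4)
bgt L0: not taken
sw $t5, (0) → M[0]=25
halt.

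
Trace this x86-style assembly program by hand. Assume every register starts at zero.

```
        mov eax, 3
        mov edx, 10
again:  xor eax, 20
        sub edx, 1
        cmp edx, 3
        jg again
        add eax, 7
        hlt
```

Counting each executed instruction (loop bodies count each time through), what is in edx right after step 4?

9

mov eax, 3 → eax=3
mov edx, 10 → edx=10
xor eax, 20 → eax=3^20=23
sub edx, 1 → edx=10-1=9
After step 4: edx = 9.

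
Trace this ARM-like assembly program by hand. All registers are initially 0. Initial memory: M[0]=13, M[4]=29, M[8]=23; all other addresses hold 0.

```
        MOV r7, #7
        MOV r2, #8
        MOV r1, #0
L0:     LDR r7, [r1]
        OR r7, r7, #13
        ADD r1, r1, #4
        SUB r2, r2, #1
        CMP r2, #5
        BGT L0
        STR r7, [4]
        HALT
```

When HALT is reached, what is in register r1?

MOV r7, #7 → r7=7
MOV r2, #8 → r2=8
MOV r1, #0 → r1=0
LDR r7, [r1] → r7=M[0]=13
OR r7, r7, #13 → r7=13|13=13
ADD r1, r1, #4 → r1=0+4=4
SUB r2, r2, #1 → r2=8-1=7
CMP r2, #5  (cmp 7,5)
BGT L0: taken
LDR r7, [r1] → r7=M[4]=29
OR r7, r7, #13 → r7=29|13=29
ADD r1, r1, #4 → r1=4+4=8
SUB r2, r2, #1 → r2=7-1=6
CMP r2, #5  (cmp 6,5)
BGT L0: taken
LDR r7, [r1] → r7=M[8]=23
OR r7, r7, #13 → r7=23|13=31
ADD r1, r1, #4 → r1=8+4=12
SUB r2, r2, #1 → r2=6-1=5
CMP r2, #5  (cmp 5,5)
BGT L0: not taken
STR r7, [4] → M[4]=31
halt.

12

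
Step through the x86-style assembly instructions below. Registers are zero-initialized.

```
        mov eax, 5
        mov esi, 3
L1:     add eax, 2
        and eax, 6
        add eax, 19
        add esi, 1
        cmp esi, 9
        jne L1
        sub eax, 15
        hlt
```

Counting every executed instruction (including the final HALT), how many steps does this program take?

40

after mov eax, 5: eax=5
after mov esi, 3: esi=3
after add eax, 2: eax=5+2=7
after and eax, 6: eax=7&6=6
after add eax, 19: eax=6+19=25
after add esi, 1: esi=3+1=4
cmp esi, 9  (cmp 4,9)
jne L1: taken
after add eax, 2: eax=25+2=27
after and eax, 6: eax=27&6=2
after add eax, 19: eax=2+19=21
after add esi, 1: esi=4+1=5
cmp esi, 9  (cmp 5,9)
jne L1: taken
after add eax, 2: eax=21+2=23
after and eax, 6: eax=23&6=6
after add eax, 19: eax=6+19=25
after add esi, 1: esi=5+1=6
cmp esi, 9  (cmp 6,9)
jne L1: taken
after add eax, 2: eax=25+2=27
after and eax, 6: eax=27&6=2
after add eax, 19: eax=2+19=21
after add esi, 1: esi=6+1=7
cmp esi, 9  (cmp 7,9)
jne L1: taken
after add eax, 2: eax=21+2=23
after and eax, 6: eax=23&6=6
after add eax, 19: eax=6+19=25
after add esi, 1: esi=7+1=8
cmp esi, 9  (cmp 8,9)
jne L1: taken
after add eax, 2: eax=25+2=27
after and eax, 6: eax=27&6=2
after add eax, 19: eax=2+19=21
after add esi, 1: esi=8+1=9
cmp esi, 9  (cmp 9,9)
jne L1: not taken
after sub eax, 15: eax=21-15=6
halt.
Total executed instructions: 40.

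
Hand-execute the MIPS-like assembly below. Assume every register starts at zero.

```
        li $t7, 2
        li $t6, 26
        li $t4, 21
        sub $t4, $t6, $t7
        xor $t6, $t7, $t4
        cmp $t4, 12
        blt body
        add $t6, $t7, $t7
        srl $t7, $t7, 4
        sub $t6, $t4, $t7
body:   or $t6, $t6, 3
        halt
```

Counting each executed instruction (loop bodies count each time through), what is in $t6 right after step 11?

$t7=2
$t6=26
$t4=21
$t4=26-2=24
$t6=2^24=26
cmp $t4, 12  (cmp 24,12)
blt body: not taken
$t6=2+2=4
$t7=2>>4=0
$t6=24-0=24
$t6=24|3=27
After step 11: $t6 = 27.

27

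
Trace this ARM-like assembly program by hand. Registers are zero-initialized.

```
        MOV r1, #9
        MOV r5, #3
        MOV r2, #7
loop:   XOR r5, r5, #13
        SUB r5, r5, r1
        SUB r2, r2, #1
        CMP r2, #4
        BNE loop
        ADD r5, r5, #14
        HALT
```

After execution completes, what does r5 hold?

-9

r1=9
r5=3
r2=7
r5=3^13=14
r5=14-9=5
r2=7-1=6
CMP r2, #4  (cmp 6,4)
BNE loop: taken
r5=5^13=8
r5=8-9=-1
r2=6-1=5
CMP r2, #4  (cmp 5,4)
BNE loop: taken
r5=(-1)^13=-14
r5=(-14)-9=-23
r2=5-1=4
CMP r2, #4  (cmp 4,4)
BNE loop: not taken
r5=(-23)+14=-9
halt.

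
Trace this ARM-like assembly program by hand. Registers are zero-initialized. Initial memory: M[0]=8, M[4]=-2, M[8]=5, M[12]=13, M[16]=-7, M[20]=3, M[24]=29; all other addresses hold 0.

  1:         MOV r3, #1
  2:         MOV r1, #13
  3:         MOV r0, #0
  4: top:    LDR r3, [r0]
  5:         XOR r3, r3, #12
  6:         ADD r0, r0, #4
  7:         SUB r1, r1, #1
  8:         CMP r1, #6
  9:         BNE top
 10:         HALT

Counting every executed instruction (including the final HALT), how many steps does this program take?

MOV r3, #1 → r3=1
MOV r1, #13 → r1=13
MOV r0, #0 → r0=0
LDR r3, [r0] → r3=M[0]=8
XOR r3, r3, #12 → r3=8^12=4
ADD r0, r0, #4 → r0=0+4=4
SUB r1, r1, #1 → r1=13-1=12
CMP r1, #6  (cmp 12,6)
BNE top: taken
LDR r3, [r0] → r3=M[4]=-2
XOR r3, r3, #12 → r3=(-2)^12=-14
ADD r0, r0, #4 → r0=4+4=8
SUB r1, r1, #1 → r1=12-1=11
CMP r1, #6  (cmp 11,6)
BNE top: taken
LDR r3, [r0] → r3=M[8]=5
XOR r3, r3, #12 → r3=5^12=9
ADD r0, r0, #4 → r0=8+4=12
SUB r1, r1, #1 → r1=11-1=10
CMP r1, #6  (cmp 10,6)
BNE top: taken
LDR r3, [r0] → r3=M[12]=13
XOR r3, r3, #12 → r3=13^12=1
ADD r0, r0, #4 → r0=12+4=16
SUB r1, r1, #1 → r1=10-1=9
CMP r1, #6  (cmp 9,6)
BNE top: taken
LDR r3, [r0] → r3=M[16]=-7
XOR r3, r3, #12 → r3=(-7)^12=-11
ADD r0, r0, #4 → r0=16+4=20
SUB r1, r1, #1 → r1=9-1=8
CMP r1, #6  (cmp 8,6)
BNE top: taken
LDR r3, [r0] → r3=M[20]=3
XOR r3, r3, #12 → r3=3^12=15
ADD r0, r0, #4 → r0=20+4=24
SUB r1, r1, #1 → r1=8-1=7
CMP r1, #6  (cmp 7,6)
BNE top: taken
LDR r3, [r0] → r3=M[24]=29
XOR r3, r3, #12 → r3=29^12=17
ADD r0, r0, #4 → r0=24+4=28
SUB r1, r1, #1 → r1=7-1=6
CMP r1, #6  (cmp 6,6)
BNE top: not taken
halt.
Total executed instructions: 46.

46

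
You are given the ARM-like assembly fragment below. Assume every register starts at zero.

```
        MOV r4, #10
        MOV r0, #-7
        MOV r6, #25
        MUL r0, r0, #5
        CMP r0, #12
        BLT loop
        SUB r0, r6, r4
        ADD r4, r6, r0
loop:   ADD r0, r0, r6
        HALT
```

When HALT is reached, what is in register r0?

-10

after MOV r4, #10: r4=10
after MOV r0, #-7: r0=-7
after MOV r6, #25: r6=25
after MUL r0, r0, #5: r0=(-7)*5=-35
CMP r0, #12  (cmp -35,12)
BLT loop: taken
after ADD r0, r0, r6: r0=(-35)+25=-10
halt.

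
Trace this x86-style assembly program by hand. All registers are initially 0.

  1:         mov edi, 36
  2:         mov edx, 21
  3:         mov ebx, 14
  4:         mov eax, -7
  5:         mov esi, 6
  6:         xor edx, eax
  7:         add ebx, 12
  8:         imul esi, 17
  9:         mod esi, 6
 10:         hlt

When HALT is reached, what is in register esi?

0

edi=36
edx=21
ebx=14
eax=-7
esi=6
edx=21^(-7)=-20
ebx=14+12=26
esi=6*17=102
esi=102%6=0
halt.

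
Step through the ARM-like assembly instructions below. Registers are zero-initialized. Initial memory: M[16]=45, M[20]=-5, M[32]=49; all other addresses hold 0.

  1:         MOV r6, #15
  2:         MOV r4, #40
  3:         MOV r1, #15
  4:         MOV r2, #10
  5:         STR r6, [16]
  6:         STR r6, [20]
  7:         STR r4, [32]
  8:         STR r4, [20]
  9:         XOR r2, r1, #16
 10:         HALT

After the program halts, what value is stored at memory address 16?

MOV r6, #15 → r6=15
MOV r4, #40 → r4=40
MOV r1, #15 → r1=15
MOV r2, #10 → r2=10
STR r6, [16] → M[16]=15
STR r6, [20] → M[20]=15
STR r4, [32] → M[32]=40
STR r4, [20] → M[20]=40
XOR r2, r1, #16 → r2=15^16=31
halt.

15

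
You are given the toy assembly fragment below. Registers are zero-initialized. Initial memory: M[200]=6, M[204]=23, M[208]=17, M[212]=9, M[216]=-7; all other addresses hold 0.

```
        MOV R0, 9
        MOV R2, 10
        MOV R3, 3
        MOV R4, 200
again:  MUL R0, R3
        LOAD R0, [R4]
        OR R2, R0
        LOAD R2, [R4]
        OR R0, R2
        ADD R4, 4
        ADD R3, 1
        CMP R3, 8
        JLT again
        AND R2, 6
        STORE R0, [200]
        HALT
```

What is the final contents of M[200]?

-7

MOV R0, 9 → R0=9
MOV R2, 10 → R2=10
MOV R3, 3 → R3=3
MOV R4, 200 → R4=200
MUL R0, R3 → R0=9*3=27
LOAD R0, [R4] → R0=M[200]=6
OR R2, R0 → R2=10|6=14
LOAD R2, [R4] → R2=M[200]=6
OR R0, R2 → R0=6|6=6
ADD R4, 4 → R4=200+4=204
ADD R3, 1 → R3=3+1=4
CMP R3, 8  (cmp 4,8)
JLT again: taken
MUL R0, R3 → R0=6*4=24
LOAD R0, [R4] → R0=M[204]=23
OR R2, R0 → R2=6|23=23
LOAD R2, [R4] → R2=M[204]=23
OR R0, R2 → R0=23|23=23
ADD R4, 4 → R4=204+4=208
ADD R3, 1 → R3=4+1=5
CMP R3, 8  (cmp 5,8)
JLT again: taken
MUL R0, R3 → R0=23*5=115
LOAD R0, [R4] → R0=M[208]=17
OR R2, R0 → R2=23|17=23
LOAD R2, [R4] → R2=M[208]=17
OR R0, R2 → R0=17|17=17
ADD R4, 4 → R4=208+4=212
ADD R3, 1 → R3=5+1=6
CMP R3, 8  (cmp 6,8)
JLT again: taken
MUL R0, R3 → R0=17*6=102
LOAD R0, [R4] → R0=M[212]=9
OR R2, R0 → R2=17|9=25
LOAD R2, [R4] → R2=M[212]=9
OR R0, R2 → R0=9|9=9
ADD R4, 4 → R4=212+4=216
ADD R3, 1 → R3=6+1=7
CMP R3, 8  (cmp 7,8)
JLT again: taken
MUL R0, R3 → R0=9*7=63
LOAD R0, [R4] → R0=M[216]=-7
OR R2, R0 → R2=9|(-7)=-7
LOAD R2, [R4] → R2=M[216]=-7
OR R0, R2 → R0=(-7)|(-7)=-7
ADD R4, 4 → R4=216+4=220
ADD R3, 1 → R3=7+1=8
CMP R3, 8  (cmp 8,8)
JLT again: not taken
AND R2, 6 → R2=(-7)&6=0
STORE R0, [200] → M[200]=-7
halt.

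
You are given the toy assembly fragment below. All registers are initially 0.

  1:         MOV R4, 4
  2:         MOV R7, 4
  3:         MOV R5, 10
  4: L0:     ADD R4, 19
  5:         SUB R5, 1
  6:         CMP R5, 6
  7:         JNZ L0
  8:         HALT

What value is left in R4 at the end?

80

MOV R4, 4 → R4=4
MOV R7, 4 → R7=4
MOV R5, 10 → R5=10
ADD R4, 19 → R4=4+19=23
SUB R5, 1 → R5=10-1=9
CMP R5, 6  (cmp 9,6)
JNZ L0: taken
ADD R4, 19 → R4=23+19=42
SUB R5, 1 → R5=9-1=8
CMP R5, 6  (cmp 8,6)
JNZ L0: taken
ADD R4, 19 → R4=42+19=61
SUB R5, 1 → R5=8-1=7
CMP R5, 6  (cmp 7,6)
JNZ L0: taken
ADD R4, 19 → R4=61+19=80
SUB R5, 1 → R5=7-1=6
CMP R5, 6  (cmp 6,6)
JNZ L0: not taken
halt.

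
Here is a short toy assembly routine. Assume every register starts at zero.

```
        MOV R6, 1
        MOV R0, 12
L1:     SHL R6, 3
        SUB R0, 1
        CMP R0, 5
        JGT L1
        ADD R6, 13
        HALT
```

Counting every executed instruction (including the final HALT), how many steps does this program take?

32

R6=1
R0=12
R6=1<<3=8
R0=12-1=11
CMP R0, 5  (cmp 11,5)
JGT L1: taken
R6=8<<3=64
R0=11-1=10
CMP R0, 5  (cmp 10,5)
JGT L1: taken
R6=64<<3=512
R0=10-1=9
CMP R0, 5  (cmp 9,5)
JGT L1: taken
R6=512<<3=4096
R0=9-1=8
CMP R0, 5  (cmp 8,5)
JGT L1: taken
R6=4096<<3=32768
R0=8-1=7
CMP R0, 5  (cmp 7,5)
JGT L1: taken
R6=32768<<3=262144
R0=7-1=6
CMP R0, 5  (cmp 6,5)
JGT L1: taken
R6=262144<<3=2097152
R0=6-1=5
CMP R0, 5  (cmp 5,5)
JGT L1: not taken
R6=2097152+13=2097165
halt.
Total executed instructions: 32.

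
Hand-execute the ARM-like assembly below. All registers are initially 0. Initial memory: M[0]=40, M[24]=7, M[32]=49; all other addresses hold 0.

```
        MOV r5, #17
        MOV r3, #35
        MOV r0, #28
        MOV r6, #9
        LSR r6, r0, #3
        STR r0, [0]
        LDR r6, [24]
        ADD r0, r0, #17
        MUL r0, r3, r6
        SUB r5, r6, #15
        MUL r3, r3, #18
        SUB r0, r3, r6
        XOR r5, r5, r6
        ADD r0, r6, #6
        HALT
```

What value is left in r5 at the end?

-1

r5=17
r3=35
r0=28
r6=9
r6=28>>3=3
STR r0, [0] → M[0]=28
r6=M[24]=7
r0=28+17=45
r0=35*7=245
r5=7-15=-8
r3=35*18=630
r0=630-7=623
r5=(-8)^7=-1
r0=7+6=13
halt.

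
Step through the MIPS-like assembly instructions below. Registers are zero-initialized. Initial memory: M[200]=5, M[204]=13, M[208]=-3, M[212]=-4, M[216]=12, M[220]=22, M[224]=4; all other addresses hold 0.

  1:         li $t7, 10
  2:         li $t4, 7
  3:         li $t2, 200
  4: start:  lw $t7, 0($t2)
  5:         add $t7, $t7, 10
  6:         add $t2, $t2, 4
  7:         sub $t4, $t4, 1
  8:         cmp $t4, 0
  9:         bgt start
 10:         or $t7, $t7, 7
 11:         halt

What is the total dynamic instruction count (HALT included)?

$t7=10
$t4=7
$t2=200
$t7=M[200]=5
$t7=5+10=15
$t2=200+4=204
$t4=7-1=6
cmp $t4, 0  (cmp 6,0)
bgt start: taken
$t7=M[204]=13
$t7=13+10=23
$t2=204+4=208
$t4=6-1=5
cmp $t4, 0  (cmp 5,0)
bgt start: taken
$t7=M[208]=-3
$t7=(-3)+10=7
$t2=208+4=212
$t4=5-1=4
cmp $t4, 0  (cmp 4,0)
bgt start: taken
$t7=M[212]=-4
$t7=(-4)+10=6
$t2=212+4=216
$t4=4-1=3
cmp $t4, 0  (cmp 3,0)
bgt start: taken
$t7=M[216]=12
$t7=12+10=22
$t2=216+4=220
$t4=3-1=2
cmp $t4, 0  (cmp 2,0)
bgt start: taken
$t7=M[220]=22
$t7=22+10=32
$t2=220+4=224
$t4=2-1=1
cmp $t4, 0  (cmp 1,0)
bgt start: taken
$t7=M[224]=4
$t7=4+10=14
$t2=224+4=228
$t4=1-1=0
cmp $t4, 0  (cmp 0,0)
bgt start: not taken
$t7=14|7=15
halt.
Total executed instructions: 47.

47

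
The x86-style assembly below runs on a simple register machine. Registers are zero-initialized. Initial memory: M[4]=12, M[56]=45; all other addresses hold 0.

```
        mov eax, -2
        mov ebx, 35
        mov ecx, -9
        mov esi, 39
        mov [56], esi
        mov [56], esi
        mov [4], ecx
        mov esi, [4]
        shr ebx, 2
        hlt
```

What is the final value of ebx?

after mov eax, -2: eax=-2
after mov ebx, 35: ebx=35
after mov ecx, -9: ecx=-9
after mov esi, 39: esi=39
mov [56], esi → M[56]=39
mov [56], esi → M[56]=39
mov [4], ecx → M[4]=-9
after mov esi, [4]: esi=M[4]=-9
after shr ebx, 2: ebx=35>>2=8
halt.

8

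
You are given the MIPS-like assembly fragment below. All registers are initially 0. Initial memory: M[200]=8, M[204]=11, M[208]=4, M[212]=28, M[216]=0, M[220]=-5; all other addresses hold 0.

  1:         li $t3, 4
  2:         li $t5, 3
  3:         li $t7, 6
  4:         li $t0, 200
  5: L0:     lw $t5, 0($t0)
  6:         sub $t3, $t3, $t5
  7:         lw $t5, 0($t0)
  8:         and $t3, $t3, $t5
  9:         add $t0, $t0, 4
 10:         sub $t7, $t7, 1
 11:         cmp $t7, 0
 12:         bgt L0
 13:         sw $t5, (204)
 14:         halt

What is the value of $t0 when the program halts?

li $t3, 4 → $t3=4
li $t5, 3 → $t5=3
li $t7, 6 → $t7=6
li $t0, 200 → $t0=200
lw $t5, 0($t0) → $t5=M[200]=8
sub $t3, $t3, $t5 → $t3=4-8=-4
lw $t5, 0($t0) → $t5=M[200]=8
and $t3, $t3, $t5 → $t3=(-4)&8=8
add $t0, $t0, 4 → $t0=200+4=204
sub $t7, $t7, 1 → $t7=6-1=5
cmp $t7, 0  (cmp 5,0)
bgt L0: taken
lw $t5, 0($t0) → $t5=M[204]=11
sub $t3, $t3, $t5 → $t3=8-11=-3
lw $t5, 0($t0) → $t5=M[204]=11
and $t3, $t3, $t5 → $t3=(-3)&11=9
add $t0, $t0, 4 → $t0=204+4=208
sub $t7, $t7, 1 → $t7=5-1=4
cmp $t7, 0  (cmp 4,0)
bgt L0: taken
lw $t5, 0($t0) → $t5=M[208]=4
sub $t3, $t3, $t5 → $t3=9-4=5
lw $t5, 0($t0) → $t5=M[208]=4
and $t3, $t3, $t5 → $t3=5&4=4
add $t0, $t0, 4 → $t0=208+4=212
sub $t7, $t7, 1 → $t7=4-1=3
cmp $t7, 0  (cmp 3,0)
bgt L0: taken
lw $t5, 0($t0) → $t5=M[212]=28
sub $t3, $t3, $t5 → $t3=4-28=-24
lw $t5, 0($t0) → $t5=M[212]=28
and $t3, $t3, $t5 → $t3=(-24)&28=8
add $t0, $t0, 4 → $t0=212+4=216
sub $t7, $t7, 1 → $t7=3-1=2
cmp $t7, 0  (cmp 2,0)
bgt L0: taken
lw $t5, 0($t0) → $t5=M[216]=0
sub $t3, $t3, $t5 → $t3=8-0=8
lw $t5, 0($t0) → $t5=M[216]=0
and $t3, $t3, $t5 → $t3=8&0=0
add $t0, $t0, 4 → $t0=216+4=220
sub $t7, $t7, 1 → $t7=2-1=1
cmp $t7, 0  (cmp 1,0)
bgt L0: taken
lw $t5, 0($t0) → $t5=M[220]=-5
sub $t3, $t3, $t5 → $t3=0-(-5)=5
lw $t5, 0($t0) → $t5=M[220]=-5
and $t3, $t3, $t5 → $t3=5&(-5)=1
add $t0, $t0, 4 → $t0=220+4=224
sub $t7, $t7, 1 → $t7=1-1=0
cmp $t7, 0  (cmp 0,0)
bgt L0: not taken
sw $t5, (204) → M[204]=-5
halt.

224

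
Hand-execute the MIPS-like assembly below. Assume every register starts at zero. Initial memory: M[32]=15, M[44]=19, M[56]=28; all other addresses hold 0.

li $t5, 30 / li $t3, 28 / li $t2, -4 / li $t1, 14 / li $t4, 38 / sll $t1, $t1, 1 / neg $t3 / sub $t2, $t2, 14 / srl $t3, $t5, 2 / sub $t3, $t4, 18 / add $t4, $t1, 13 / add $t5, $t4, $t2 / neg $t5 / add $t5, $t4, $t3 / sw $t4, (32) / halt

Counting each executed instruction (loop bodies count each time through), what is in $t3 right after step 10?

20

$t5=30
$t3=28
$t2=-4
$t1=14
$t4=38
$t1=14<<1=28
$t3=-(28)=-28
$t2=(-4)-14=-18
$t3=30>>2=7
$t3=38-18=20
After step 10: $t3 = 20.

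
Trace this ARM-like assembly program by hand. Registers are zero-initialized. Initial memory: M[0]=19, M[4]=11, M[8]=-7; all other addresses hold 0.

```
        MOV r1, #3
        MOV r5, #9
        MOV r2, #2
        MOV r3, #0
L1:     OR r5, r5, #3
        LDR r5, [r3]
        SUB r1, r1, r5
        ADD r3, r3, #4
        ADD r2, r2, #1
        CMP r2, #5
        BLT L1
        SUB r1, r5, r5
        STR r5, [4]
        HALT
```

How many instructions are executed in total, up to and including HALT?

28

MOV r1, #3 → r1=3
MOV r5, #9 → r5=9
MOV r2, #2 → r2=2
MOV r3, #0 → r3=0
OR r5, r5, #3 → r5=9|3=11
LDR r5, [r3] → r5=M[0]=19
SUB r1, r1, r5 → r1=3-19=-16
ADD r3, r3, #4 → r3=0+4=4
ADD r2, r2, #1 → r2=2+1=3
CMP r2, #5  (cmp 3,5)
BLT L1: taken
OR r5, r5, #3 → r5=19|3=19
LDR r5, [r3] → r5=M[4]=11
SUB r1, r1, r5 → r1=(-16)-11=-27
ADD r3, r3, #4 → r3=4+4=8
ADD r2, r2, #1 → r2=3+1=4
CMP r2, #5  (cmp 4,5)
BLT L1: taken
OR r5, r5, #3 → r5=11|3=11
LDR r5, [r3] → r5=M[8]=-7
SUB r1, r1, r5 → r1=(-27)-(-7)=-20
ADD r3, r3, #4 → r3=8+4=12
ADD r2, r2, #1 → r2=4+1=5
CMP r2, #5  (cmp 5,5)
BLT L1: not taken
SUB r1, r5, r5 → r1=(-7)-(-7)=0
STR r5, [4] → M[4]=-7
halt.
Total executed instructions: 28.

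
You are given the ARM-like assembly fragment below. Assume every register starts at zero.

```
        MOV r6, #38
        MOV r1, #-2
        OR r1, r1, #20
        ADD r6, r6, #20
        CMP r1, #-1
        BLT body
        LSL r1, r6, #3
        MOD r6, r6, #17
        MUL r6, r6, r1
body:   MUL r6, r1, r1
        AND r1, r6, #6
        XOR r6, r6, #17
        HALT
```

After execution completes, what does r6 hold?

21

MOV r6, #38 → r6=38
MOV r1, #-2 → r1=-2
OR r1, r1, #20 → r1=(-2)|20=-2
ADD r6, r6, #20 → r6=38+20=58
CMP r1, #-1  (cmp -2,-1)
BLT body: taken
MUL r6, r1, r1 → r6=(-2)*(-2)=4
AND r1, r6, #6 → r1=4&6=4
XOR r6, r6, #17 → r6=4^17=21
halt.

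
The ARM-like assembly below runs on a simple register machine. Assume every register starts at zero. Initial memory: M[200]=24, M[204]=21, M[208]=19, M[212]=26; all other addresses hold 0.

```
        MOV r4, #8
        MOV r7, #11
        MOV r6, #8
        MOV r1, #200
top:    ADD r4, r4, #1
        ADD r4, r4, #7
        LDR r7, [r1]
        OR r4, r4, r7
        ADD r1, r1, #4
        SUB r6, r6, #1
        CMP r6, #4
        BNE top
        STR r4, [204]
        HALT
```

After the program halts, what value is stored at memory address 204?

after MOV r4, #8: r4=8
after MOV r7, #11: r7=11
after MOV r6, #8: r6=8
after MOV r1, #200: r1=200
after ADD r4, r4, #1: r4=8+1=9
after ADD r4, r4, #7: r4=9+7=16
after LDR r7, [r1]: r7=M[200]=24
after OR r4, r4, r7: r4=16|24=24
after ADD r1, r1, #4: r1=200+4=204
after SUB r6, r6, #1: r6=8-1=7
CMP r6, #4  (cmp 7,4)
BNE top: taken
after ADD r4, r4, #1: r4=24+1=25
after ADD r4, r4, #7: r4=25+7=32
after LDR r7, [r1]: r7=M[204]=21
after OR r4, r4, r7: r4=32|21=53
after ADD r1, r1, #4: r1=204+4=208
after SUB r6, r6, #1: r6=7-1=6
CMP r6, #4  (cmp 6,4)
BNE top: taken
after ADD r4, r4, #1: r4=53+1=54
after ADD r4, r4, #7: r4=54+7=61
after LDR r7, [r1]: r7=M[208]=19
after OR r4, r4, r7: r4=61|19=63
after ADD r1, r1, #4: r1=208+4=212
after SUB r6, r6, #1: r6=6-1=5
CMP r6, #4  (cmp 5,4)
BNE top: taken
after ADD r4, r4, #1: r4=63+1=64
after ADD r4, r4, #7: r4=64+7=71
after LDR r7, [r1]: r7=M[212]=26
after OR r4, r4, r7: r4=71|26=95
after ADD r1, r1, #4: r1=212+4=216
after SUB r6, r6, #1: r6=5-1=4
CMP r6, #4  (cmp 4,4)
BNE top: not taken
STR r4, [204] → M[204]=95
halt.

95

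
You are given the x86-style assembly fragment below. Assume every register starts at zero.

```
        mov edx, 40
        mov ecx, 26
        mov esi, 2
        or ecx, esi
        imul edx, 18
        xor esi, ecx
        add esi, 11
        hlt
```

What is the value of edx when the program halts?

after mov edx, 40: edx=40
after mov ecx, 26: ecx=26
after mov esi, 2: esi=2
after or ecx, esi: ecx=26|2=26
after imul edx, 18: edx=40*18=720
after xor esi, ecx: esi=2^26=24
after add esi, 11: esi=24+11=35
halt.

720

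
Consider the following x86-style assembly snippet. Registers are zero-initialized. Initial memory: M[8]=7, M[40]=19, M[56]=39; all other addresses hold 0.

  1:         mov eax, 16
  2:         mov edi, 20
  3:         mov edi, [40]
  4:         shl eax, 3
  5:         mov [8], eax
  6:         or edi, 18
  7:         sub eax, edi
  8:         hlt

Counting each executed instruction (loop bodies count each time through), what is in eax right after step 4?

128

eax=16
edi=20
edi=M[40]=19
eax=16<<3=128
After step 4: eax = 128.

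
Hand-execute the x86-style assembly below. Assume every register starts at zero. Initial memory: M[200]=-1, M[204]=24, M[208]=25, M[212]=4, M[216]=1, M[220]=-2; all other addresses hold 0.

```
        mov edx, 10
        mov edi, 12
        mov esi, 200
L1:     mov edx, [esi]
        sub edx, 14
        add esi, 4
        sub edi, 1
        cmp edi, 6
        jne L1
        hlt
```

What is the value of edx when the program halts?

-16

edx=10
edi=12
esi=200
edx=M[200]=-1
edx=(-1)-14=-15
esi=200+4=204
edi=12-1=11
cmp edi, 6  (cmp 11,6)
jne L1: taken
edx=M[204]=24
edx=24-14=10
esi=204+4=208
edi=11-1=10
cmp edi, 6  (cmp 10,6)
jne L1: taken
edx=M[208]=25
edx=25-14=11
esi=208+4=212
edi=10-1=9
cmp edi, 6  (cmp 9,6)
jne L1: taken
edx=M[212]=4
edx=4-14=-10
esi=212+4=216
edi=9-1=8
cmp edi, 6  (cmp 8,6)
jne L1: taken
edx=M[216]=1
edx=1-14=-13
esi=216+4=220
edi=8-1=7
cmp edi, 6  (cmp 7,6)
jne L1: taken
edx=M[220]=-2
edx=(-2)-14=-16
esi=220+4=224
edi=7-1=6
cmp edi, 6  (cmp 6,6)
jne L1: not taken
halt.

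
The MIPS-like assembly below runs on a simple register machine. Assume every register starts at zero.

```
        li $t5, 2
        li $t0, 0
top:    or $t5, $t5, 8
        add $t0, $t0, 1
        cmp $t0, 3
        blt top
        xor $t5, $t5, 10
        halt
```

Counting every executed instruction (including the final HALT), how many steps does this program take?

16

li $t5, 2 → $t5=2
li $t0, 0 → $t0=0
or $t5, $t5, 8 → $t5=2|8=10
add $t0, $t0, 1 → $t0=0+1=1
cmp $t0, 3  (cmp 1,3)
blt top: taken
or $t5, $t5, 8 → $t5=10|8=10
add $t0, $t0, 1 → $t0=1+1=2
cmp $t0, 3  (cmp 2,3)
blt top: taken
or $t5, $t5, 8 → $t5=10|8=10
add $t0, $t0, 1 → $t0=2+1=3
cmp $t0, 3  (cmp 3,3)
blt top: not taken
xor $t5, $t5, 10 → $t5=10^10=0
halt.
Total executed instructions: 16.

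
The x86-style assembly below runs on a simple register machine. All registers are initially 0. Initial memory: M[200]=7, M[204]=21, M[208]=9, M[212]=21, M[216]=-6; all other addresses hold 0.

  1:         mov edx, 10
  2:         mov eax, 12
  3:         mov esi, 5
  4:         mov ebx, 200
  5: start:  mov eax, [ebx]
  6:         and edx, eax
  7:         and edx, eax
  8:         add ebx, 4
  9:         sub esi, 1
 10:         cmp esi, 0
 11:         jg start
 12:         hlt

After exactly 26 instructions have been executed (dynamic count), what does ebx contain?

after mov edx, 10: edx=10
after mov eax, 12: eax=12
after mov esi, 5: esi=5
after mov ebx, 200: ebx=200
after mov eax, [ebx]: eax=M[200]=7
after and edx, eax: edx=10&7=2
after and edx, eax: edx=2&7=2
after add ebx, 4: ebx=200+4=204
after sub esi, 1: esi=5-1=4
cmp esi, 0  (cmp 4,0)
jg start: taken
after mov eax, [ebx]: eax=M[204]=21
after and edx, eax: edx=2&21=0
after and edx, eax: edx=0&21=0
after add ebx, 4: ebx=204+4=208
after sub esi, 1: esi=4-1=3
cmp esi, 0  (cmp 3,0)
jg start: taken
after mov eax, [ebx]: eax=M[208]=9
after and edx, eax: edx=0&9=0
after and edx, eax: edx=0&9=0
after add ebx, 4: ebx=208+4=212
after sub esi, 1: esi=3-1=2
cmp esi, 0  (cmp 2,0)
jg start: taken
after mov eax, [ebx]: eax=M[212]=21
After step 26: ebx = 212.

212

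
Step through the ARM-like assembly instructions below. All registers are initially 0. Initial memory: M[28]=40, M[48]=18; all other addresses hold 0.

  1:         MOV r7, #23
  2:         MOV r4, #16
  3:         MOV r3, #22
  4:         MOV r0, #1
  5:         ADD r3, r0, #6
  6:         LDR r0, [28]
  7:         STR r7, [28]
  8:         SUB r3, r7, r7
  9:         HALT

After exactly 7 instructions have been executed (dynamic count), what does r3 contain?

after MOV r7, #23: r7=23
after MOV r4, #16: r4=16
after MOV r3, #22: r3=22
after MOV r0, #1: r0=1
after ADD r3, r0, #6: r3=1+6=7
after LDR r0, [28]: r0=M[28]=40
STR r7, [28] → M[28]=23
After step 7: r3 = 7.

7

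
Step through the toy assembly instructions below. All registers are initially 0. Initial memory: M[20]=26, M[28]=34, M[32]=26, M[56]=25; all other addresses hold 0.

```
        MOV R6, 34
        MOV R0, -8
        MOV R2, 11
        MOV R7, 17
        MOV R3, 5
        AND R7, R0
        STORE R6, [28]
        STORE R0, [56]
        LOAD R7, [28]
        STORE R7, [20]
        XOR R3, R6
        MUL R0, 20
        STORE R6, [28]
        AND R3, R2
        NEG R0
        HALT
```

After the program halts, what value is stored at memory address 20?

34

R6=34
R0=-8
R2=11
R7=17
R3=5
R7=17&(-8)=16
STORE R6, [28] → M[28]=34
STORE R0, [56] → M[56]=-8
R7=M[28]=34
STORE R7, [20] → M[20]=34
R3=5^34=39
R0=(-8)*20=-160
STORE R6, [28] → M[28]=34
R3=39&11=3
R0=-(-160)=160
halt.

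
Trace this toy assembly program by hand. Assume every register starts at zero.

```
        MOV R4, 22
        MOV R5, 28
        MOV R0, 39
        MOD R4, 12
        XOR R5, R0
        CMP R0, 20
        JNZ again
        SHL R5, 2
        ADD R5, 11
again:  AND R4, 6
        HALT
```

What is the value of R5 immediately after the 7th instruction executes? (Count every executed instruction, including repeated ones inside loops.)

after MOV R4, 22: R4=22
after MOV R5, 28: R5=28
after MOV R0, 39: R0=39
after MOD R4, 12: R4=22%12=10
after XOR R5, R0: R5=28^39=59
CMP R0, 20  (cmp 39,20)
JNZ again: taken
After step 7: R5 = 59.

59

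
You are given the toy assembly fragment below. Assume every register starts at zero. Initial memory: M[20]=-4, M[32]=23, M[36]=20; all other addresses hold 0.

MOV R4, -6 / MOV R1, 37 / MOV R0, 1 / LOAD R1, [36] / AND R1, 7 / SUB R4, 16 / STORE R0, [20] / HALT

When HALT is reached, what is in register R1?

4

R4=-6
R1=37
R0=1
R1=M[36]=20
R1=20&7=4
R4=(-6)-16=-22
STORE R0, [20] → M[20]=1
halt.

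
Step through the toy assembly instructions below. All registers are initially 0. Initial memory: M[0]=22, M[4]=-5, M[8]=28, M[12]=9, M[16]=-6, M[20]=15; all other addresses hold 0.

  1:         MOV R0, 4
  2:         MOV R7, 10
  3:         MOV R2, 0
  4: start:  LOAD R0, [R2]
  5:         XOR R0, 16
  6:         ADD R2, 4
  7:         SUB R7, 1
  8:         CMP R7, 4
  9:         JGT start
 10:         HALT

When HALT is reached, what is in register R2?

24

MOV R0, 4 → R0=4
MOV R7, 10 → R7=10
MOV R2, 0 → R2=0
LOAD R0, [R2] → R0=M[0]=22
XOR R0, 16 → R0=22^16=6
ADD R2, 4 → R2=0+4=4
SUB R7, 1 → R7=10-1=9
CMP R7, 4  (cmp 9,4)
JGT start: taken
LOAD R0, [R2] → R0=M[4]=-5
XOR R0, 16 → R0=(-5)^16=-21
ADD R2, 4 → R2=4+4=8
SUB R7, 1 → R7=9-1=8
CMP R7, 4  (cmp 8,4)
JGT start: taken
LOAD R0, [R2] → R0=M[8]=28
XOR R0, 16 → R0=28^16=12
ADD R2, 4 → R2=8+4=12
SUB R7, 1 → R7=8-1=7
CMP R7, 4  (cmp 7,4)
JGT start: taken
LOAD R0, [R2] → R0=M[12]=9
XOR R0, 16 → R0=9^16=25
ADD R2, 4 → R2=12+4=16
SUB R7, 1 → R7=7-1=6
CMP R7, 4  (cmp 6,4)
JGT start: taken
LOAD R0, [R2] → R0=M[16]=-6
XOR R0, 16 → R0=(-6)^16=-22
ADD R2, 4 → R2=16+4=20
SUB R7, 1 → R7=6-1=5
CMP R7, 4  (cmp 5,4)
JGT start: taken
LOAD R0, [R2] → R0=M[20]=15
XOR R0, 16 → R0=15^16=31
ADD R2, 4 → R2=20+4=24
SUB R7, 1 → R7=5-1=4
CMP R7, 4  (cmp 4,4)
JGT start: not taken
halt.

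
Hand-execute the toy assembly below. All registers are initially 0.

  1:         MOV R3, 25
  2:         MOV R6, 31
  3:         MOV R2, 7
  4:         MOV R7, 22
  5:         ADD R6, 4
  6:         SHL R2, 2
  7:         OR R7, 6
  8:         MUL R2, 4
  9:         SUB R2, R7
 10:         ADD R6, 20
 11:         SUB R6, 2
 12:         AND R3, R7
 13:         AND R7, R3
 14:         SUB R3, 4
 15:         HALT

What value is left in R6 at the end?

MOV R3, 25 → R3=25
MOV R6, 31 → R6=31
MOV R2, 7 → R2=7
MOV R7, 22 → R7=22
ADD R6, 4 → R6=31+4=35
SHL R2, 2 → R2=7<<2=28
OR R7, 6 → R7=22|6=22
MUL R2, 4 → R2=28*4=112
SUB R2, R7 → R2=112-22=90
ADD R6, 20 → R6=35+20=55
SUB R6, 2 → R6=55-2=53
AND R3, R7 → R3=25&22=16
AND R7, R3 → R7=22&16=16
SUB R3, 4 → R3=16-4=12
halt.

53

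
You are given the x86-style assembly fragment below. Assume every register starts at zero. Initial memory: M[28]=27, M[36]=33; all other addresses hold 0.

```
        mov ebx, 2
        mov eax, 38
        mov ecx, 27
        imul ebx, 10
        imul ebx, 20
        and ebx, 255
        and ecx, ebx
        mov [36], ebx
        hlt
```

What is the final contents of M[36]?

144

mov ebx, 2 → ebx=2
mov eax, 38 → eax=38
mov ecx, 27 → ecx=27
imul ebx, 10 → ebx=2*10=20
imul ebx, 20 → ebx=20*20=400
and ebx, 255 → ebx=400&255=144
and ecx, ebx → ecx=27&144=16
mov [36], ebx → M[36]=144
halt.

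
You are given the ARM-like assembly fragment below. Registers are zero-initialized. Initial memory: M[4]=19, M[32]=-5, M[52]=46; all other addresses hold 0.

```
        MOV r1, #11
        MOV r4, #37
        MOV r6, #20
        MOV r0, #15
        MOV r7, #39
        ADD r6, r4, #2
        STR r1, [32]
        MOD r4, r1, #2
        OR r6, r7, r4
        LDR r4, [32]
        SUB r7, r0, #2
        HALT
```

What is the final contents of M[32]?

after MOV r1, #11: r1=11
after MOV r4, #37: r4=37
after MOV r6, #20: r6=20
after MOV r0, #15: r0=15
after MOV r7, #39: r7=39
after ADD r6, r4, #2: r6=37+2=39
STR r1, [32] → M[32]=11
after MOD r4, r1, #2: r4=11%2=1
after OR r6, r7, r4: r6=39|1=39
after LDR r4, [32]: r4=M[32]=11
after SUB r7, r0, #2: r7=15-2=13
halt.

11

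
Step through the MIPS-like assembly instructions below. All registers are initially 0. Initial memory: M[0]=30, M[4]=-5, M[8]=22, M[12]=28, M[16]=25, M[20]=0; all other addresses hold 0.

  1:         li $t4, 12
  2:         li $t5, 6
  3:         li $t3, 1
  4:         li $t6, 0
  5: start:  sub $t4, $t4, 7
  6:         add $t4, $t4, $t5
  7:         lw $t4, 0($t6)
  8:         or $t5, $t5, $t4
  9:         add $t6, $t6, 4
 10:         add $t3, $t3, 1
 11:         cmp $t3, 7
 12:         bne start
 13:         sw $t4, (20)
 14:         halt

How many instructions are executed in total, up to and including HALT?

54

after li $t4, 12: $t4=12
after li $t5, 6: $t5=6
after li $t3, 1: $t3=1
after li $t6, 0: $t6=0
after sub $t4, $t4, 7: $t4=12-7=5
after add $t4, $t4, $t5: $t4=5+6=11
after lw $t4, 0($t6): $t4=M[0]=30
after or $t5, $t5, $t4: $t5=6|30=30
after add $t6, $t6, 4: $t6=0+4=4
after add $t3, $t3, 1: $t3=1+1=2
cmp $t3, 7  (cmp 2,7)
bne start: taken
after sub $t4, $t4, 7: $t4=30-7=23
after add $t4, $t4, $t5: $t4=23+30=53
after lw $t4, 0($t6): $t4=M[4]=-5
after or $t5, $t5, $t4: $t5=30|(-5)=-1
after add $t6, $t6, 4: $t6=4+4=8
after add $t3, $t3, 1: $t3=2+1=3
cmp $t3, 7  (cmp 3,7)
bne start: taken
after sub $t4, $t4, 7: $t4=(-5)-7=-12
after add $t4, $t4, $t5: $t4=(-12)+(-1)=-13
after lw $t4, 0($t6): $t4=M[8]=22
after or $t5, $t5, $t4: $t5=(-1)|22=-1
after add $t6, $t6, 4: $t6=8+4=12
after add $t3, $t3, 1: $t3=3+1=4
cmp $t3, 7  (cmp 4,7)
bne start: taken
after sub $t4, $t4, 7: $t4=22-7=15
after add $t4, $t4, $t5: $t4=15+(-1)=14
after lw $t4, 0($t6): $t4=M[12]=28
after or $t5, $t5, $t4: $t5=(-1)|28=-1
after add $t6, $t6, 4: $t6=12+4=16
after add $t3, $t3, 1: $t3=4+1=5
cmp $t3, 7  (cmp 5,7)
bne start: taken
after sub $t4, $t4, 7: $t4=28-7=21
after add $t4, $t4, $t5: $t4=21+(-1)=20
after lw $t4, 0($t6): $t4=M[16]=25
after or $t5, $t5, $t4: $t5=(-1)|25=-1
after add $t6, $t6, 4: $t6=16+4=20
after add $t3, $t3, 1: $t3=5+1=6
cmp $t3, 7  (cmp 6,7)
bne start: taken
after sub $t4, $t4, 7: $t4=25-7=18
after add $t4, $t4, $t5: $t4=18+(-1)=17
after lw $t4, 0($t6): $t4=M[20]=0
after or $t5, $t5, $t4: $t5=(-1)|0=-1
after add $t6, $t6, 4: $t6=20+4=24
after add $t3, $t3, 1: $t3=6+1=7
cmp $t3, 7  (cmp 7,7)
bne start: not taken
sw $t4, (20) → M[20]=0
halt.
Total executed instructions: 54.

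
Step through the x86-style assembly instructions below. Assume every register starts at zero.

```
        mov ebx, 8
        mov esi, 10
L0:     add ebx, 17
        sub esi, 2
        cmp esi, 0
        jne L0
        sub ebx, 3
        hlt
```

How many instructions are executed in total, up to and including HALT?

24

after mov ebx, 8: ebx=8
after mov esi, 10: esi=10
after add ebx, 17: ebx=8+17=25
after sub esi, 2: esi=10-2=8
cmp esi, 0  (cmp 8,0)
jne L0: taken
after add ebx, 17: ebx=25+17=42
after sub esi, 2: esi=8-2=6
cmp esi, 0  (cmp 6,0)
jne L0: taken
after add ebx, 17: ebx=42+17=59
after sub esi, 2: esi=6-2=4
cmp esi, 0  (cmp 4,0)
jne L0: taken
after add ebx, 17: ebx=59+17=76
after sub esi, 2: esi=4-2=2
cmp esi, 0  (cmp 2,0)
jne L0: taken
after add ebx, 17: ebx=76+17=93
after sub esi, 2: esi=2-2=0
cmp esi, 0  (cmp 0,0)
jne L0: not taken
after sub ebx, 3: ebx=93-3=90
halt.
Total executed instructions: 24.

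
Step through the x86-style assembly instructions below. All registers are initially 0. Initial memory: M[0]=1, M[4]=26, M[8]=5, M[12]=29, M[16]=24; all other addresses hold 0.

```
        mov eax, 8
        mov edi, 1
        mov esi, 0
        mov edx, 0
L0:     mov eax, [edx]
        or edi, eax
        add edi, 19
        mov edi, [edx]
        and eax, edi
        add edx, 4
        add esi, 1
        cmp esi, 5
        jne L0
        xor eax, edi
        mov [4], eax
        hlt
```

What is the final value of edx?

20

eax=8
edi=1
esi=0
edx=0
eax=M[0]=1
edi=1|1=1
edi=1+19=20
edi=M[0]=1
eax=1&1=1
edx=0+4=4
esi=0+1=1
cmp esi, 5  (cmp 1,5)
jne L0: taken
eax=M[4]=26
edi=1|26=27
edi=27+19=46
edi=M[4]=26
eax=26&26=26
edx=4+4=8
esi=1+1=2
cmp esi, 5  (cmp 2,5)
jne L0: taken
eax=M[8]=5
edi=26|5=31
edi=31+19=50
edi=M[8]=5
eax=5&5=5
edx=8+4=12
esi=2+1=3
cmp esi, 5  (cmp 3,5)
jne L0: taken
eax=M[12]=29
edi=5|29=29
edi=29+19=48
edi=M[12]=29
eax=29&29=29
edx=12+4=16
esi=3+1=4
cmp esi, 5  (cmp 4,5)
jne L0: taken
eax=M[16]=24
edi=29|24=29
edi=29+19=48
edi=M[16]=24
eax=24&24=24
edx=16+4=20
esi=4+1=5
cmp esi, 5  (cmp 5,5)
jne L0: not taken
eax=24^24=0
mov [4], eax → M[4]=0
halt.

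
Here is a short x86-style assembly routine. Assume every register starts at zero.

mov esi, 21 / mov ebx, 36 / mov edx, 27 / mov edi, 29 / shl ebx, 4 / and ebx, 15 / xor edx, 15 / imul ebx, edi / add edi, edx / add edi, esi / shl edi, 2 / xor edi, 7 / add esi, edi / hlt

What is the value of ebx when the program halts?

0

after mov esi, 21: esi=21
after mov ebx, 36: ebx=36
after mov edx, 27: edx=27
after mov edi, 29: edi=29
after shl ebx, 4: ebx=36<<4=576
after and ebx, 15: ebx=576&15=0
after xor edx, 15: edx=27^15=20
after imul ebx, edi: ebx=0*29=0
after add edi, edx: edi=29+20=49
after add edi, esi: edi=49+21=70
after shl edi, 2: edi=70<<2=280
after xor edi, 7: edi=280^7=287
after add esi, edi: esi=21+287=308
halt.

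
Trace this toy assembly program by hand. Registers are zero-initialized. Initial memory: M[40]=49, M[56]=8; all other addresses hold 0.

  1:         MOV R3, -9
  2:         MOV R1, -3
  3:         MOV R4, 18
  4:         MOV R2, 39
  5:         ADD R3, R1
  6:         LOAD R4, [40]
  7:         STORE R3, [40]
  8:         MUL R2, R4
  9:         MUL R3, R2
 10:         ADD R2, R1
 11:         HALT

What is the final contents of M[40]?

after MOV R3, -9: R3=-9
after MOV R1, -3: R1=-3
after MOV R4, 18: R4=18
after MOV R2, 39: R2=39
after ADD R3, R1: R3=(-9)+(-3)=-12
after LOAD R4, [40]: R4=M[40]=49
STORE R3, [40] → M[40]=-12
after MUL R2, R4: R2=39*49=1911
after MUL R3, R2: R3=(-12)*1911=-22932
after ADD R2, R1: R2=1911+(-3)=1908
halt.

-12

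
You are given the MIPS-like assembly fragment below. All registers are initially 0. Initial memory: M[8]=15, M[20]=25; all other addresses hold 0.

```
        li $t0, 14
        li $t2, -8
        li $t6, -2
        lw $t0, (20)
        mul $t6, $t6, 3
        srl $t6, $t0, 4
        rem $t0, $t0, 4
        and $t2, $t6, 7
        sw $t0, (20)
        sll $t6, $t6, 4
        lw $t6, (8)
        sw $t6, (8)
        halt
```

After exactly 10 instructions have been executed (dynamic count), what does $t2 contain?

1

$t0=14
$t2=-8
$t6=-2
$t0=M[20]=25
$t6=(-2)*3=-6
$t6=25>>4=1
$t0=25%4=1
$t2=1&7=1
sw $t0, (20) → M[20]=1
$t6=1<<4=16
After step 10: $t2 = 1.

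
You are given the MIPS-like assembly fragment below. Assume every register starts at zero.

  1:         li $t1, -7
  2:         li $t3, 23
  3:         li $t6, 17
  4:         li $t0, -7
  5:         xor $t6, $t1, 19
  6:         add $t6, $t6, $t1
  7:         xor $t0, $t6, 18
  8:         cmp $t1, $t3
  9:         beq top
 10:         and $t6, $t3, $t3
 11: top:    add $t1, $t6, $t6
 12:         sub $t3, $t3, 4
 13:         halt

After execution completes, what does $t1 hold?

46

after li $t1, -7: $t1=-7
after li $t3, 23: $t3=23
after li $t6, 17: $t6=17
after li $t0, -7: $t0=-7
after xor $t6, $t1, 19: $t6=(-7)^19=-22
after add $t6, $t6, $t1: $t6=(-22)+(-7)=-29
after xor $t0, $t6, 18: $t0=(-29)^18=-15
cmp $t1, $t3  (cmp -7,23)
beq top: not taken
after and $t6, $t3, $t3: $t6=23&23=23
after add $t1, $t6, $t6: $t1=23+23=46
after sub $t3, $t3, 4: $t3=23-4=19
halt.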